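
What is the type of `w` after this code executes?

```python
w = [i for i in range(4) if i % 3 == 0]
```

A list comprehension [...] produces a list

list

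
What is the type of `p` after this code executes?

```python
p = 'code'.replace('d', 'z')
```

str.replace() returns str

str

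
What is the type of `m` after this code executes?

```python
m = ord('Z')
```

ord() returns int (Unicode code point)

int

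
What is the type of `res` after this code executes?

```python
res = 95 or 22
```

'or' returns the first truthy value (95, which is int)

int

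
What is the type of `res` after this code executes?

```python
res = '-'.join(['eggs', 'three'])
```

str.join() returns str

str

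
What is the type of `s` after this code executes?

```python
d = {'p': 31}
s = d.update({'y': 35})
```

dict.update() returns None

NoneType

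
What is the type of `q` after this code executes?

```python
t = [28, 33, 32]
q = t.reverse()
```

list.reverse() returns None

NoneType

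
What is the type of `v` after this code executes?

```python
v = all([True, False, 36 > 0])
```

all() returns bool

bool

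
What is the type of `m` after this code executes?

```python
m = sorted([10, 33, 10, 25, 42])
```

sorted() always returns list

list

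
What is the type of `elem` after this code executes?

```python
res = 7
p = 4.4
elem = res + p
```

int + float returns float (7 + 4.4 = 11.4)

float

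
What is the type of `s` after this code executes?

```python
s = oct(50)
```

oct() returns str representation

str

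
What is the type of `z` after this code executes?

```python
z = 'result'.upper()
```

str.upper() returns str

str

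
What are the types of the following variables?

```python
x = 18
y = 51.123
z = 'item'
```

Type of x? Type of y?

x is int; y is float

int, float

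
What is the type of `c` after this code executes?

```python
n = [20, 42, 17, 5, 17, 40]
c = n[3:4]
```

Slicing a list always returns a list

list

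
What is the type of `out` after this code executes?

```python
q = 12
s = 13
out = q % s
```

int % int returns int (12 % 13 = 12)

int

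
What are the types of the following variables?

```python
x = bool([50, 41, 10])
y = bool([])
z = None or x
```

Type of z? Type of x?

None or <bool> returns the bool; bool() returns bool

bool, bool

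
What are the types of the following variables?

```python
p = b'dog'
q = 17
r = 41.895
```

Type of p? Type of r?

p is bytes; r is float

bytes, float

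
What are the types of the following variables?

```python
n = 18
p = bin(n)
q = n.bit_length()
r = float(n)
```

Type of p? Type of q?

bin() returns str; int.bit_length() returns int

str, int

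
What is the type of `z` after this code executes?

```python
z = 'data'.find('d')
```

str.find() returns int (index, or -1)

int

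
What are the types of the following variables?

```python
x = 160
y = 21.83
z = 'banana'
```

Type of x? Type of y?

x is int; y is float

int, float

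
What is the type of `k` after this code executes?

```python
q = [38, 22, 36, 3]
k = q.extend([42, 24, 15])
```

list.extend() returns None

NoneType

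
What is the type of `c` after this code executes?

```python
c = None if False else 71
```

Ternary: condition is False, else branch (71) taken → int

int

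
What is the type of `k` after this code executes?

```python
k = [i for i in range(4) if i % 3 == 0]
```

A list comprehension [...] produces a list

list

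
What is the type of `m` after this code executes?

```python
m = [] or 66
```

'or' returns first truthy value (66, which is int)

int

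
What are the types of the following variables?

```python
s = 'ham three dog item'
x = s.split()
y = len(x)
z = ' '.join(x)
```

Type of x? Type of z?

str.split() returns list; str.join() returns str

list, str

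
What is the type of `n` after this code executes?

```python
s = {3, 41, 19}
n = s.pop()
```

Popping from a set of ints returns int

int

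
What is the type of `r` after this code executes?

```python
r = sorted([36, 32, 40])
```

sorted() always returns list

list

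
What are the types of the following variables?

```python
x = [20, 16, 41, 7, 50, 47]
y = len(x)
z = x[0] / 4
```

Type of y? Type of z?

len() returns int; int / int returns float

int, float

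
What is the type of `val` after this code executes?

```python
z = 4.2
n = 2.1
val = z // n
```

float // float returns float (floor division preserves float type)

float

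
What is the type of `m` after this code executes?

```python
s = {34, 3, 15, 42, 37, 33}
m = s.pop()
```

Popping from a set of ints returns int

int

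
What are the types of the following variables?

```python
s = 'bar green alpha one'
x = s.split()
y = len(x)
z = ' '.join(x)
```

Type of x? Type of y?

str.split() returns list; len() returns int

list, int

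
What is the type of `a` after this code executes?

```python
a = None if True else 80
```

Ternary: condition is True, if branch (None) taken → NoneType

NoneType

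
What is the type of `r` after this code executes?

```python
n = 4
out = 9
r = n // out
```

int // int returns int (4 // 9 = 0)

int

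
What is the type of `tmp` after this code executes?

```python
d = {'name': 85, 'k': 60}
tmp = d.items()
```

dict.items() returns a dict_items view

dict_items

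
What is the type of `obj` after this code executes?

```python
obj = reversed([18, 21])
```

reversed() on a list returns a list_reverseiterator

list_reverseiterator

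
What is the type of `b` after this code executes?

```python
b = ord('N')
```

ord() returns int (Unicode code point)

int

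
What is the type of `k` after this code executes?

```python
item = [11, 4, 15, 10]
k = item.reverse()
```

list.reverse() returns None

NoneType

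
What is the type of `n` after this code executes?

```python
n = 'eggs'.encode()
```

str.encode() returns bytes

bytes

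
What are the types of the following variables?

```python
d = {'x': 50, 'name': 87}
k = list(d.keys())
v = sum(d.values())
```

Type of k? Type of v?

list(...) returns list; sum of int values returns int

list, int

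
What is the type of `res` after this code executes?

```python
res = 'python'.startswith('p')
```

str.startswith() returns bool

bool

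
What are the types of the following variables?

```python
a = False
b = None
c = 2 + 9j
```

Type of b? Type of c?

b is NoneType; c is complex

NoneType, complex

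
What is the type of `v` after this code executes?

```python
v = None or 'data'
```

'or' with None returns the other value ('data', str)

str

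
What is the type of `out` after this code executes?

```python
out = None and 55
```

'and' returns first falsy value (None)

NoneType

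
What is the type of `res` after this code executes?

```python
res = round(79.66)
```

round() with no ndigits arg returns int

int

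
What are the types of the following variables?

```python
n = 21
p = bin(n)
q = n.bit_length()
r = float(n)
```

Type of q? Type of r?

int.bit_length() returns int; float() returns float

int, float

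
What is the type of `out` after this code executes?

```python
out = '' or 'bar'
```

'or' returns first truthy value ('bar', which is str)

str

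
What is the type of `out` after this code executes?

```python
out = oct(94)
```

oct() returns str representation

str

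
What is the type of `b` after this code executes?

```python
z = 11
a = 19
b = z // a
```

int // int returns int (11 // 19 = 0)

int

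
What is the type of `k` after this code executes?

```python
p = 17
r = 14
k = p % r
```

int % int returns int (17 % 14 = 3)

int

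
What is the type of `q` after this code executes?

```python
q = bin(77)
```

bin() returns str representation

str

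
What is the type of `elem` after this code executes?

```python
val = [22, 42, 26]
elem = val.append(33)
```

list.append() returns None (mutates in place)

NoneType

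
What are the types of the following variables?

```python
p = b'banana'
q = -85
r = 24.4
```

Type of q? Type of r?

q is int; r is float

int, float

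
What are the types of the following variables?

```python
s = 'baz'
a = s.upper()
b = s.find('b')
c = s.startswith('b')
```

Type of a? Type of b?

str.upper() returns str; str.find() returns int

str, int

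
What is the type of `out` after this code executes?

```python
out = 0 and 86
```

'and' returns the first falsy value (0, which is int)

int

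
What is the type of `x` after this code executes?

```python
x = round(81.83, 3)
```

round() with ndigits arg returns float

float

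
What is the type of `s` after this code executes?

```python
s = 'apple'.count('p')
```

str.count() returns int

int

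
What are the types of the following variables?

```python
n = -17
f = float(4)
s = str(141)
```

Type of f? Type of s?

f is float; s is str

float, str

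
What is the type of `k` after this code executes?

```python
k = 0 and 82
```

'and' returns the first falsy value (0, which is int)

int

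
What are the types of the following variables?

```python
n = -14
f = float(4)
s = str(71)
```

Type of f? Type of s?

f is float; s is str

float, str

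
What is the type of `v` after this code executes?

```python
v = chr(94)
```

chr() returns str (single character)

str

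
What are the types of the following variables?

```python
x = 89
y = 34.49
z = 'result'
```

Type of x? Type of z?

x is int; z is str

int, str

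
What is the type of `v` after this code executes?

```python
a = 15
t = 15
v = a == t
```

Equality comparison returns bool

bool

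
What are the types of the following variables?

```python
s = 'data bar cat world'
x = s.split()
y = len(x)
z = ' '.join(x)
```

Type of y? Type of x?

len() returns int; str.split() returns list

int, list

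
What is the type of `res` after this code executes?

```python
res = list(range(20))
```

list(range(...)) returns list

list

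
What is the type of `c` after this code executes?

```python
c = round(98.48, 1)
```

round() with ndigits arg returns float

float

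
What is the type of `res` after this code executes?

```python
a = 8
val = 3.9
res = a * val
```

int * float returns float (8 * 3.9 = 31.2)

float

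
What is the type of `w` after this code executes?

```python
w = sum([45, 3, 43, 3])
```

sum() of ints returns int

int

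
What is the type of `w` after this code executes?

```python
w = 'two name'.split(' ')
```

str.split() returns list

list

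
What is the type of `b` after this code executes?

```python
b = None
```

None has type NoneType

NoneType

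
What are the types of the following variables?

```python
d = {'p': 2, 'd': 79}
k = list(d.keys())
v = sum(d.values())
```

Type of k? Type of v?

list(...) returns list; sum of int values returns int

list, int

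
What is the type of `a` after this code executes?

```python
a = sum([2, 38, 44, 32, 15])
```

sum() of ints returns int

int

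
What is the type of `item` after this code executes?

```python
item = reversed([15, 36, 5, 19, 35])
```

reversed() on a list returns a list_reverseiterator

list_reverseiterator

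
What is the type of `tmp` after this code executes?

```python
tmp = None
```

None has type NoneType

NoneType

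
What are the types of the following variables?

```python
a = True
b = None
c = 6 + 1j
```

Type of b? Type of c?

b is NoneType; c is complex

NoneType, complex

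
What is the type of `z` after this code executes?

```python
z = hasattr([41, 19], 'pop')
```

hasattr() returns bool

bool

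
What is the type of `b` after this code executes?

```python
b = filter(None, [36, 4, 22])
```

filter() returns a filter iterator object

filter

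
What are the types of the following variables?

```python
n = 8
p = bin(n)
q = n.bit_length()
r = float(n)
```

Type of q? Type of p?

int.bit_length() returns int; bin() returns str

int, str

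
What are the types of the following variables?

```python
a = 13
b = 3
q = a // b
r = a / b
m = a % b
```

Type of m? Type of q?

int % int returns int; int // int returns int

int, int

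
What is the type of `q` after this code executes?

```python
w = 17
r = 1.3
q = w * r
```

int * float returns float (17 * 1.3 = 22.1)

float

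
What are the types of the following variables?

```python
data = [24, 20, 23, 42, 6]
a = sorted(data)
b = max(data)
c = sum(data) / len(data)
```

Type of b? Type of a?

max of ints returns int; sorted() returns list

int, list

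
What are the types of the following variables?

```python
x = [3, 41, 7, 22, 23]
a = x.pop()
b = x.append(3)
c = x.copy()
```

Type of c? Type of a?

list.copy() returns list; list.pop() returns the element (int)

list, int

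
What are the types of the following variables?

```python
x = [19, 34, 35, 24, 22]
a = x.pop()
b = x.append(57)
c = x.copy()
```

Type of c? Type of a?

list.copy() returns list; list.pop() returns the element (int)

list, int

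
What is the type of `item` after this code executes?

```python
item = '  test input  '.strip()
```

str.strip() returns str

str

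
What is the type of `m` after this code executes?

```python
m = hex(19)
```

hex() returns str representation

str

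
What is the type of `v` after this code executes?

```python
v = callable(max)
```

callable() returns bool

bool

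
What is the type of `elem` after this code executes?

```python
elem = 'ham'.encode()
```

str.encode() returns bytes

bytes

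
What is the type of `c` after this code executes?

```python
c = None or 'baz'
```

'or' with None returns the other value ('baz', str)

str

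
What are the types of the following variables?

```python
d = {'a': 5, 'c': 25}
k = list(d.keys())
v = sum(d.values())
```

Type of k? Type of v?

list(...) returns list; sum of int values returns int

list, int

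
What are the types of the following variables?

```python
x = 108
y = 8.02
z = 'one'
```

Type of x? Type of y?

x is int; y is float

int, float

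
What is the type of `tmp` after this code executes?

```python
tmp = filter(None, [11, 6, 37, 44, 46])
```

filter() returns a filter iterator object

filter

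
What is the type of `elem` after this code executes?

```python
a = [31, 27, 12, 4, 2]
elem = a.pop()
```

list.pop() returns the popped element (int here)

int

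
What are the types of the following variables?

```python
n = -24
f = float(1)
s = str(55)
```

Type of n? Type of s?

n is int; s is str

int, str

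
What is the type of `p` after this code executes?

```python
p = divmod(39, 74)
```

divmod() returns a tuple (quotient, remainder)

tuple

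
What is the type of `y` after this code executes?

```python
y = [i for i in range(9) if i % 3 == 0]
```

A list comprehension [...] produces a list

list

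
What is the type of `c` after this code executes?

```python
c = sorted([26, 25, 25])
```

sorted() always returns list

list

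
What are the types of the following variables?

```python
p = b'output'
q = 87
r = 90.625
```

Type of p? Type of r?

p is bytes; r is float

bytes, float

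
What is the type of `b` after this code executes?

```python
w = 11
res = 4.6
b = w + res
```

int + float returns float (11 + 4.6 = 15.6)

float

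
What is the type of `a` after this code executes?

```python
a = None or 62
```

'or' with None returns the other value (62, int)

int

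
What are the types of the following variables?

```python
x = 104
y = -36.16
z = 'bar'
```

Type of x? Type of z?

x is int; z is str

int, str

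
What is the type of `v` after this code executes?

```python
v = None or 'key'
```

'or' with None returns the other value ('key', str)

str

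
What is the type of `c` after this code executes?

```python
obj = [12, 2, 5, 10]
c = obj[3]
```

Indexing a list of ints returns int (obj[3] = 10)

int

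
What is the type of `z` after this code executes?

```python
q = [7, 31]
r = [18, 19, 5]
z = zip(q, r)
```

zip() returns a zip iterator object

zip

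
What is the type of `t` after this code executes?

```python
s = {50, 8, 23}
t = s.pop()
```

Popping from a set of ints returns int

int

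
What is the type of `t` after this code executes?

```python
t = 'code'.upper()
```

str.upper() returns str

str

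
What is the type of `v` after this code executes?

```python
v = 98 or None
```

'or' returns first truthy value (98, int)

int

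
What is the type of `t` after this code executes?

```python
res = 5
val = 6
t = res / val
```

int / int always returns float in Python 3 (5 / 6 = 0.833333)

float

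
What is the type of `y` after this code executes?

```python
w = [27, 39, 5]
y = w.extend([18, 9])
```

list.extend() returns None

NoneType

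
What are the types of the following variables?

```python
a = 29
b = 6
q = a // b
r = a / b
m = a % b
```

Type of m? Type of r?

int % int returns int; int / int returns float

int, float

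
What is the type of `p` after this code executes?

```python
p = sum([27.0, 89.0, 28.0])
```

sum() of floats returns float

float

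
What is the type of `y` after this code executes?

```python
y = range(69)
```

range() returns a range object

range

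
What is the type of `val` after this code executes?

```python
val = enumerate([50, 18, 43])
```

enumerate() returns an enumerate iterator object

enumerate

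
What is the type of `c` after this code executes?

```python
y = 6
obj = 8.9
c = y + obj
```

int + float returns float (6 + 8.9 = 14.9)

float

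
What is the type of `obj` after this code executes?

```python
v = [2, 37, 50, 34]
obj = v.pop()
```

list.pop() returns the popped element (int here)

int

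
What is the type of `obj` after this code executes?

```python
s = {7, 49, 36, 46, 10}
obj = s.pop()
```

Popping from a set of ints returns int

int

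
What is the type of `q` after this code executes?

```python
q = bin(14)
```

bin() returns str representation

str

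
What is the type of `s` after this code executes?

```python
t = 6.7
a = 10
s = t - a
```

float - int returns float (6.7 - 10 = -3.3)

float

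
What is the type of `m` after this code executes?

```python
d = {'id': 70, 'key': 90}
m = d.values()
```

.values() returns a dict_values view object

dict_values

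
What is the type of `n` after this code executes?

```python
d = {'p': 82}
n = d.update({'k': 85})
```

dict.update() returns None

NoneType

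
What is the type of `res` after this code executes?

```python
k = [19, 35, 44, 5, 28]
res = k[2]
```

Indexing a list of ints returns int (k[2] = 44)

int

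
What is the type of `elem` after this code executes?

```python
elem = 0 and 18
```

'and' returns the first falsy value (0, which is int)

int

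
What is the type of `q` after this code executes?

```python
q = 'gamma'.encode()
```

str.encode() returns bytes

bytes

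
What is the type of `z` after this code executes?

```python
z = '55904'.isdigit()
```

str.isdigit() returns bool

bool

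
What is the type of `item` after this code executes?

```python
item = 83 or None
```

'or' returns first truthy value (83, int)

int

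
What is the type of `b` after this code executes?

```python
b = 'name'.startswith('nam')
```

str.startswith() returns bool

bool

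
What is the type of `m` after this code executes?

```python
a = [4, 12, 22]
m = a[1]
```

Indexing a list of ints returns int (a[1] = 12)

int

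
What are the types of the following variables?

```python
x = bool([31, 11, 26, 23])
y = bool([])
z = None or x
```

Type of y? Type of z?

bool() returns bool; None or <bool> returns the bool

bool, bool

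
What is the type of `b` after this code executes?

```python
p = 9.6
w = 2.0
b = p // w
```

float // float returns float (floor division preserves float type)

float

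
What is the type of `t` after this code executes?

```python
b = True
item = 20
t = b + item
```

bool + int returns int (True is 1, so 1 + 20 = 21)

int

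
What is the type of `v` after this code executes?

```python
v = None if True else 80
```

Ternary: condition is True, if branch (None) taken → NoneType

NoneType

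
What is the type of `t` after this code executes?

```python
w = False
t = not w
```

'not' always returns bool

bool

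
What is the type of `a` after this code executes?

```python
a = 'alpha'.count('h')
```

str.count() returns int

int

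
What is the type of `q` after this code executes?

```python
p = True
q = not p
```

'not' always returns bool

bool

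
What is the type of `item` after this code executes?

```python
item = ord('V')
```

ord() returns int (Unicode code point)

int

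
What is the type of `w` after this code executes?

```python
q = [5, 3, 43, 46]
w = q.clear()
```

list.clear() returns None

NoneType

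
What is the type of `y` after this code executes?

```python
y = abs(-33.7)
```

abs() of float returns float

float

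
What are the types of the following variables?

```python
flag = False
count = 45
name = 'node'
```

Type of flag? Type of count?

flag is bool; count is int

bool, int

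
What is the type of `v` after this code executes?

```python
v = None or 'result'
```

'or' with None returns the other value ('result', str)

str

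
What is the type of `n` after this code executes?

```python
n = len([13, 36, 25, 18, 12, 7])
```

len() always returns int

int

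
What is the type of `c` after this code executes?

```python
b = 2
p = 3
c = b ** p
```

int ** positive int returns int (2 ** 3 = 8)

int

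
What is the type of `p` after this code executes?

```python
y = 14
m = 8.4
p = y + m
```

int + float returns float (14 + 8.4 = 22.4)

float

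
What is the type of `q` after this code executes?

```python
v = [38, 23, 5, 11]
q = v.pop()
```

list.pop() returns the popped element (int here)

int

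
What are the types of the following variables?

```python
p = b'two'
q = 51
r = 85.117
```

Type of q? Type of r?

q is int; r is float

int, float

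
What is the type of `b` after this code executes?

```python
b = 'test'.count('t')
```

str.count() returns int

int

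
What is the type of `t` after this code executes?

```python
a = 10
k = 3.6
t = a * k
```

int * float returns float (10 * 3.6 = 36.0)

float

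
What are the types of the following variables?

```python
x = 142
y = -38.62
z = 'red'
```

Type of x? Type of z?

x is int; z is str

int, str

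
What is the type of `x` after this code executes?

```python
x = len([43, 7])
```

len() always returns int

int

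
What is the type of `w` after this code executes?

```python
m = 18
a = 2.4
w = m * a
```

int * float returns float (18 * 2.4 = 43.2)

float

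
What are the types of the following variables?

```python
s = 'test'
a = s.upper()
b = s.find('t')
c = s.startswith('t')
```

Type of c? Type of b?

str.startswith() returns bool; str.find() returns int

bool, int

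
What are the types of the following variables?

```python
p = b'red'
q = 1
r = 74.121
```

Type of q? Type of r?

q is int; r is float

int, float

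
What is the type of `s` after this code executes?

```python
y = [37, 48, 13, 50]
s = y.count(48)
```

list.count() returns int

int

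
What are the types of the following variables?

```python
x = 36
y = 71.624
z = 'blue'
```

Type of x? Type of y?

x is int; y is float

int, float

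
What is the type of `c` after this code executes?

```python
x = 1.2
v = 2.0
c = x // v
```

float // float returns float (floor division preserves float type)

float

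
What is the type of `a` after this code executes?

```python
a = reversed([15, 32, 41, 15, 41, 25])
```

reversed() on a list returns a list_reverseiterator

list_reverseiterator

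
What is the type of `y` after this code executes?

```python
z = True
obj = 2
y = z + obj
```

bool + int returns int (True is 1, so 1 + 2 = 3)

int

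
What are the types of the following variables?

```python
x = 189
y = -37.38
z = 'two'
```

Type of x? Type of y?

x is int; y is float

int, float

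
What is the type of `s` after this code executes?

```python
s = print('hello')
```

print() returns None

NoneType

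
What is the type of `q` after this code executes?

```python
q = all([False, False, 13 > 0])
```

all() returns bool

bool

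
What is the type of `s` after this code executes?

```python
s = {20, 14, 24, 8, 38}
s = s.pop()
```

Popping from a set of ints returns int

int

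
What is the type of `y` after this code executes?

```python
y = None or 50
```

'or' with None returns the other value (50, int)

int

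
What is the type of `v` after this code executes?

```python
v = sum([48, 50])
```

sum() of ints returns int

int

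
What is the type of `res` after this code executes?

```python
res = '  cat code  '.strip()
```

str.strip() returns str

str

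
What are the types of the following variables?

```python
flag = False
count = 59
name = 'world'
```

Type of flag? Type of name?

flag is bool; name is str

bool, str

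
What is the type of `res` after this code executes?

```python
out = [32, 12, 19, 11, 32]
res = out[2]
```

Indexing a list of ints returns int (out[2] = 19)

int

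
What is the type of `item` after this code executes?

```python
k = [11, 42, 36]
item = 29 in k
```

'in' operator returns bool

bool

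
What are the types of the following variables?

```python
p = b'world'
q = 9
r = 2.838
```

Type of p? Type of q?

p is bytes; q is int

bytes, int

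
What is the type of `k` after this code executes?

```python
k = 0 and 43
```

'and' returns the first falsy value (0, which is int)

int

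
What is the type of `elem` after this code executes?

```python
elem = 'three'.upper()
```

str.upper() returns str

str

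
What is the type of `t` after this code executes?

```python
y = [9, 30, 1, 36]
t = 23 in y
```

'in' operator returns bool

bool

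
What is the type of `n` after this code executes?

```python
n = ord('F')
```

ord() returns int (Unicode code point)

int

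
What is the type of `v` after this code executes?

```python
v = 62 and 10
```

'and' returns the last value when all truthy (10, which is int)

int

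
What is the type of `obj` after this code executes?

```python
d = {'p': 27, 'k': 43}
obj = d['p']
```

Accessing dict[str, int] with key 'p' returns int value 27

int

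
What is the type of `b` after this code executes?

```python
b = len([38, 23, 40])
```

len() always returns int

int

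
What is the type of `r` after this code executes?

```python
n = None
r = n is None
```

'is' comparison returns bool

bool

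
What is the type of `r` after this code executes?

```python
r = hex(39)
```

hex() returns str representation

str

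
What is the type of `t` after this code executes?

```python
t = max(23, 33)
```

max() of ints returns int

int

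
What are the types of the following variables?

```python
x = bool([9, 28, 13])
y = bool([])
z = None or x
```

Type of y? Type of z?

bool() returns bool; None or <bool> returns the bool

bool, bool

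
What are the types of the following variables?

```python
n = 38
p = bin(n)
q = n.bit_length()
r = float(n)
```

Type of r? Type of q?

float() returns float; int.bit_length() returns int

float, int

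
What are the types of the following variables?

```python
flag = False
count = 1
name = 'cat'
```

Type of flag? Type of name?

flag is bool; name is str

bool, str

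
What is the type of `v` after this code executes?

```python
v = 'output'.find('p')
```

str.find() returns int (index, or -1)

int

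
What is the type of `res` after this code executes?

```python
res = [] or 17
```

'or' returns first truthy value (17, which is int)

int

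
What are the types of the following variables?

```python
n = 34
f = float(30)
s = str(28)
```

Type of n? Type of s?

n is int; s is str

int, str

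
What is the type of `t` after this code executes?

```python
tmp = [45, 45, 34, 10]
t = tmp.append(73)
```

list.append() returns None (mutates in place)

NoneType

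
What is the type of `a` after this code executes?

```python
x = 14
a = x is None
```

'is' comparison returns bool

bool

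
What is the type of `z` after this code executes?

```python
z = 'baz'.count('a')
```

str.count() returns int

int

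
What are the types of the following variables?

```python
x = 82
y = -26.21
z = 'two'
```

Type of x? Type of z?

x is int; z is str

int, str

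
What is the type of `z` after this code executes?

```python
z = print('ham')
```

print() returns None

NoneType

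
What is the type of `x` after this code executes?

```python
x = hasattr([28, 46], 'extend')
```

hasattr() returns bool

bool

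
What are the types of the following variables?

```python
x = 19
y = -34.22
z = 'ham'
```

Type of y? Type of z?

y is float; z is str

float, str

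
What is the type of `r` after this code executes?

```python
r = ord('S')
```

ord() returns int (Unicode code point)

int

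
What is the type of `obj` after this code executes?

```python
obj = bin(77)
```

bin() returns str representation

str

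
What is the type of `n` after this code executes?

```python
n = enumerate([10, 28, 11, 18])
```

enumerate() returns an enumerate iterator object

enumerate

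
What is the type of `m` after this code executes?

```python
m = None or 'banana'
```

'or' with None returns the other value ('banana', str)

str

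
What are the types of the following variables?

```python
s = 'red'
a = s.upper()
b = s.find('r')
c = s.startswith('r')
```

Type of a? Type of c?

str.upper() returns str; str.startswith() returns bool

str, bool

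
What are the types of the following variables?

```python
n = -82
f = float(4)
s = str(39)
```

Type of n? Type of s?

n is int; s is str

int, str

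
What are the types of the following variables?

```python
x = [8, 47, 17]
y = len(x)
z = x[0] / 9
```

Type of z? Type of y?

int / int returns float; len() returns int

float, int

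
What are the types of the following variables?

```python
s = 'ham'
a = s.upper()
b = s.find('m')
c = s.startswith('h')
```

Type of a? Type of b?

str.upper() returns str; str.find() returns int

str, int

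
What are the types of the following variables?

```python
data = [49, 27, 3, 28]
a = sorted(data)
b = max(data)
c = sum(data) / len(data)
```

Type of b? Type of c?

max of ints returns int; int / int returns float

int, float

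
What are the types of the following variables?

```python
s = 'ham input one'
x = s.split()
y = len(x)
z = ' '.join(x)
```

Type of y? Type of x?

len() returns int; str.split() returns list

int, list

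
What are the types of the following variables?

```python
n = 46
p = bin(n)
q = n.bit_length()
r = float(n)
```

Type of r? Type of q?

float() returns float; int.bit_length() returns int

float, int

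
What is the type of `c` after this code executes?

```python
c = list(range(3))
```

list(range(...)) returns list

list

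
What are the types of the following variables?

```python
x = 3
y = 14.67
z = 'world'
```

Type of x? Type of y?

x is int; y is float

int, float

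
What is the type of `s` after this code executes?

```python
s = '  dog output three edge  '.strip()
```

str.strip() returns str

str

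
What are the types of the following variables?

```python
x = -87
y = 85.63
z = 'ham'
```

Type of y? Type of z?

y is float; z is str

float, str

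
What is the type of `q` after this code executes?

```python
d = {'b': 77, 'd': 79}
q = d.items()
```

dict.items() returns a dict_items view

dict_items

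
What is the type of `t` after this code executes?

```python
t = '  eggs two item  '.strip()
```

str.strip() returns str

str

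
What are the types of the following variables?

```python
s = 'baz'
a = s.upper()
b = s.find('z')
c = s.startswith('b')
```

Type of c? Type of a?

str.startswith() returns bool; str.upper() returns str

bool, str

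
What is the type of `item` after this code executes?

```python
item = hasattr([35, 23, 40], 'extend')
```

hasattr() returns bool

bool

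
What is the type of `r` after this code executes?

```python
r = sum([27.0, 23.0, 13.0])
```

sum() of floats returns float

float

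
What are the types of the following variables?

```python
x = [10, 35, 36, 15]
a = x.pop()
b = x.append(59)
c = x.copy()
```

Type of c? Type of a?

list.copy() returns list; list.pop() returns the element (int)

list, int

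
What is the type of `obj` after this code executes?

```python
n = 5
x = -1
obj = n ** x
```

int ** negative int returns float

float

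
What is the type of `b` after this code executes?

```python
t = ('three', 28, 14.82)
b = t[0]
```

Index 0 of tuple is 'three' which is str

str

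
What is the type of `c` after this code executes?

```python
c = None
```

None has type NoneType

NoneType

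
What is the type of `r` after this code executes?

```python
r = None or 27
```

'or' with None returns the other value (27, int)

int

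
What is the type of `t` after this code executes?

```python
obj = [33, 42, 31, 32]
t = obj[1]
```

Indexing a list of ints returns int (obj[1] = 42)

int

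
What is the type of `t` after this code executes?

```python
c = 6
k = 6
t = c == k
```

Equality comparison returns bool

bool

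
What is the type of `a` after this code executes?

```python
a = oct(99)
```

oct() returns str representation

str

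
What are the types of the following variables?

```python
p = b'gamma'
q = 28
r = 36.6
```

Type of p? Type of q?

p is bytes; q is int

bytes, int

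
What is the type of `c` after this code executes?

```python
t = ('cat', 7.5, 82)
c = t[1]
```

Index 1 of tuple is 7.5 which is float

float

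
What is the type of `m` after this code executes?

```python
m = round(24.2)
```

round() with no ndigits arg returns int

int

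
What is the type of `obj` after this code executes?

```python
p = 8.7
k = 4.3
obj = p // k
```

float // float returns float (floor division preserves float type)

float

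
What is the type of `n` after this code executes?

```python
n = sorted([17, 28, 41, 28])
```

sorted() always returns list

list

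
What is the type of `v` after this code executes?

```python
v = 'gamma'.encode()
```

str.encode() returns bytes

bytes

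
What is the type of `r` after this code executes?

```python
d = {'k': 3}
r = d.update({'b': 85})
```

dict.update() returns None

NoneType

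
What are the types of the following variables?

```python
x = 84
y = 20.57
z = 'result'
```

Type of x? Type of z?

x is int; z is str

int, str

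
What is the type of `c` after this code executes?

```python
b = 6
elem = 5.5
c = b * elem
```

int * float returns float (6 * 5.5 = 33.0)

float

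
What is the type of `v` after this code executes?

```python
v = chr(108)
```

chr() returns str (single character)

str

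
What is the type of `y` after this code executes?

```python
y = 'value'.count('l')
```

str.count() returns int

int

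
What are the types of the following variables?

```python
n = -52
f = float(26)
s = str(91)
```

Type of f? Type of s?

f is float; s is str

float, str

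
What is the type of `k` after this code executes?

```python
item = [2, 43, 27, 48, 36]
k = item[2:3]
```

Slicing a list always returns a list

list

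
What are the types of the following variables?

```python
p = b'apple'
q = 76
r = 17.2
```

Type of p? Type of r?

p is bytes; r is float

bytes, float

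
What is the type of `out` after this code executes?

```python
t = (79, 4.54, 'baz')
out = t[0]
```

Index 0 of tuple is 79 which is int

int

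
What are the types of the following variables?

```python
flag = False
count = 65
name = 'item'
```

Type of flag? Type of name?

flag is bool; name is str

bool, str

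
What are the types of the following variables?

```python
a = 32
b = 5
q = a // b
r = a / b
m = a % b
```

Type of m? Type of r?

int % int returns int; int / int returns float

int, float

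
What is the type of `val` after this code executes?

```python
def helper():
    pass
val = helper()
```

A function with no return statement returns None

NoneType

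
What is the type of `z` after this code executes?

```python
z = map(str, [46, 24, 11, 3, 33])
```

map() returns a map iterator object

map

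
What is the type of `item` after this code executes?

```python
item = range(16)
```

range() returns a range object

range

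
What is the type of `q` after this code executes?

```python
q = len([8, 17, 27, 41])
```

len() always returns int

int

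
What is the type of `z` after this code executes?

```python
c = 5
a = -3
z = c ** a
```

int ** negative int returns float

float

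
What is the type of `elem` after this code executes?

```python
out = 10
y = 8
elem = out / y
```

int / int always returns float in Python 3 (10 / 8 = 1.25)

float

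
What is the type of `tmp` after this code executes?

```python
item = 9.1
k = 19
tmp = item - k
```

float - int returns float (9.1 - 19 = -9.9)

float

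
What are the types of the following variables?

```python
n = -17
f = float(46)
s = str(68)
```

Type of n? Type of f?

n is int; f is float

int, float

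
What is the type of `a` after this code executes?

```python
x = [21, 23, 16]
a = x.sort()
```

list.sort() returns None (sorts in place)

NoneType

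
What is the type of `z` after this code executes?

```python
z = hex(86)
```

hex() returns str representation

str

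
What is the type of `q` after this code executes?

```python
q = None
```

None has type NoneType

NoneType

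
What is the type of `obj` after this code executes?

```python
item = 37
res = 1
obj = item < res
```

Comparison operators return bool

bool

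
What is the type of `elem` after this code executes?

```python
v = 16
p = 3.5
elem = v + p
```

int + float returns float (16 + 3.5 = 19.5)

float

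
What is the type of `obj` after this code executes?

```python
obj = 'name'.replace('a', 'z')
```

str.replace() returns str

str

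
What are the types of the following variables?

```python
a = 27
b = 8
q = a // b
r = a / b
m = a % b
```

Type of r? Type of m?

int / int returns float; int % int returns int

float, int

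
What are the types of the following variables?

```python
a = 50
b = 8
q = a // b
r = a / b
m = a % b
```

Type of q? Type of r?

int // int returns int; int / int returns float

int, float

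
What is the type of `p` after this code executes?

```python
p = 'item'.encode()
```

str.encode() returns bytes

bytes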